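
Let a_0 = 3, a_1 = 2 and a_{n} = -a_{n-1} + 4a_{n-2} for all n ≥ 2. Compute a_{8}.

1290

The ordinary generating function has denominator 1 + t - 4t^2.
Iterating the recurrence: a_0,…,a_{8} = 3, 2, 10, -2, 42, -50, 218, -418, 1290.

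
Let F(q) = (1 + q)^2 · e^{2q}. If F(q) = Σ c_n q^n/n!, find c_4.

The EGF product rule gives c_4 = Σ_{k_1+k_2=4} C(4; k_1,k_2) · ∏ g_i(k_i), where (1+q)^2 gives the falling factorial (2)_k; e^{2q} gives (2)^k.
g_1(k) for k = 0…4: 1, 2, 2, 0, 0.
g_2(k) for k = 0…4: 1, 2, 4, 8, 16.
c_4 = Σ_k C(4,k)·g_1(k)·g_2(4−k) = 1·1·16 + 4·2·8 + 6·2·4 = 16 + 64 + 48 = 128.

128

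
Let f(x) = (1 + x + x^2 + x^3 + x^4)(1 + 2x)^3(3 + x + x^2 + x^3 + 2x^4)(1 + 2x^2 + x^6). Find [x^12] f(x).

(1 + x + x^2 + x^3 + x^4) has coefficients 1,1,1,1,1 for degrees 0…4.
(1 + 2x)^3 has coefficients 1,6,12,8,0,0,0,0,0,0,0,0,0 for degrees 0…12.
Multiplying by (3 + x + x^2 + x^3 + 2x^4) gives running coefficients 3,19,43,43,28,32,32,16,0,0,0,0,0 for degrees 0…12.
Finally multiplying by (1 + 2x^2 + x^6), the product of all factors after the first has coefficients 3,19,49,81,114,118,91,99,107,75,28,32,32 for degrees 0…12.
[x^12] = 1·32 + 1·32 + 1·28 + 1·75 + 1·107 = 274.

274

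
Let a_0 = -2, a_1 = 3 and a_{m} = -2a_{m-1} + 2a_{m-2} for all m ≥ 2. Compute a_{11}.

The ordinary generating function has denominator 1 + 2q - 2q^2.
Iterating the recurrence: a_0,…,a_{11} = -2, 3, -10, 26, -72, 196, -536, 1464, -4000, 10928, -29856, 81568.

81568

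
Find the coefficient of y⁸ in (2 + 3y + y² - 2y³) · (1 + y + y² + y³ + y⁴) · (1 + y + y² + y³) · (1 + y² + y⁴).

(2 + 3y + y² - 2y³) has coefficients 2,3,1,-2 for degrees 0…3.
(1 + y + y² + y³ + y⁴) has coefficients 1,1,1,1,1,0,0,0,0 for degrees 0…8.
Multiplying by (1 + y + y² + y³) gives running coefficients 1,2,3,4,4,3,2,1,0 for degrees 0…8.
Finally multiplying by (1 + y² + y⁴), the product of all factors after the first has coefficients 1,2,4,6,8,9,9,8,6 for degrees 0…8.
[y⁸] = 2·6 + 3·8 + 1·9 − 2·9 = 27.

27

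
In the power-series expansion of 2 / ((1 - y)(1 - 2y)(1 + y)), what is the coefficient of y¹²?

Partial fractions give a closed form: a_n = (-1)·1^n + (8/3)·2^n + (1/3)·(-1)^n.
At n = 12: a_12 = 10922.

10922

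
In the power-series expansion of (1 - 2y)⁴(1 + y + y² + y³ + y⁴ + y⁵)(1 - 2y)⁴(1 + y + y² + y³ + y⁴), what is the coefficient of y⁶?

260

(1 - 2y)⁴ has coefficients 1,-8,24,-32,16 for degrees 0…4.
(1 + y + y² + y³ + y⁴ + y⁵) has coefficients 1,1,1,1,1,1,0 for degrees 0…6.
Multiplying by (1 - 2y)⁴ gives running coefficients 1,-7,17,-15,1,1,0 for degrees 0…6.
Finally multiplying by (1 + y + y² + y³ + y⁴), the product of all factors after the first has coefficients 1,-6,11,-4,-3,-3,4 for degrees 0…6.
[y⁶] = 1·4 − 8·(-3) + 24·(-3) − 32·(-4) + 16·11 = 260.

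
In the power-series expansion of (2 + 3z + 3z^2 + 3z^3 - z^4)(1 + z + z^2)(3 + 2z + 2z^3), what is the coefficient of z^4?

43

(2 + 3z + 3z^2 + 3z^3 - z^4) has coefficients 2,3,3,3,-1 for degrees 0…4.
(1 + z + z^2) has coefficients 1,1,1,0,0 for degrees 0…4.
Finally multiplying by (3 + 2z + 2z^3), the product of all factors after the first has coefficients 3,5,5,4,2 for degrees 0…4.
[z^4] = 2·2 + 3·4 + 3·5 + 3·5 − 1·3 = 43.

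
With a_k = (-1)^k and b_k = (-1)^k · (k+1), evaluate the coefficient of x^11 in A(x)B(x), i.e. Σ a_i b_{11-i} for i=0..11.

This is [x^11] in the product of the two ordinary generating functions.
Σ = 1·(-12) − 1·11 + 1·(-10) − 1·9 + 1·(-8) − 1·7 + 1·(-6) − 1·5 + 1·(-4) − 1·3 + 1·(-2) − 1·1 = -78.

-78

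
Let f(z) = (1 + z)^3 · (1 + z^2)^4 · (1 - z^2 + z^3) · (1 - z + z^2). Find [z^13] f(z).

(1 + z)^3 has coefficients 1,3,3,1 for degrees 0…3.
(1 + z^2)^4 has coefficients 1,0,4,0,6,0,4,0,1,0,0,0,0,0 for degrees 0…13.
Multiplying by (1 - z^2 + z^3) gives running coefficients 1,0,3,1,2,4,-2,6,-3,4,-1,1,0,0 for degrees 0…13.
Finally multiplying by (1 - z + z^2), the product of all factors after the first has coefficients 1,-1,4,-2,4,3,-4,12,-11,13,-8,6,-2,1 for degrees 0…13.
[z^13] = 1·1 + 3·(-2) + 3·6 + 1·(-8) = 5.

5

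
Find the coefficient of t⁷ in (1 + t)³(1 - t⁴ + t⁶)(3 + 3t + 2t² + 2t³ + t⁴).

(1 + t)³ has coefficients 1,3,3,1 for degrees 0…3.
(1 - t⁴ + t⁶) has coefficients 1,0,0,0,-1,0,1,0 for degrees 0…7.
Finally multiplying by (3 + 3t + 2t² + 2t³ + t⁴), the product of all factors after the first has coefficients 3,3,2,2,-2,-3,1,1 for degrees 0…7.
[t⁷] = 1·1 + 3·1 + 3·(-3) + 1·(-2) = -7.

-7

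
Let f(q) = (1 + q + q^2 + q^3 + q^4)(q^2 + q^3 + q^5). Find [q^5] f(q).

(1 + q + q^2 + q^3 + q^4) has coefficients 1,1,1,1,1 for degrees 0…4.
(q^2 + q^3 + q^5) has coefficients 0,0,1,1,0,1 for degrees 0…5.
[q^5] = 1·1 + 1·0 + 1·1 + 1·1 + 1·0 = 3.

3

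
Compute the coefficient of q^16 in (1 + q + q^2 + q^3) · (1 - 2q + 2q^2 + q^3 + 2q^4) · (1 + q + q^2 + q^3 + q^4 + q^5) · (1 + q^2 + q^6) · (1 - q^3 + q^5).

18

(1 + q + q^2 + q^3) has coefficients 1,1,1,1 for degrees 0…3.
(1 - 2q + 2q^2 + q^3 + 2q^4) has coefficients 1,-2,2,1,2,0,0,0,0,0,0,0,0,0,0,0,0 for degrees 0…16.
Multiplying by (1 + q + q^2 + q^3 + q^4 + q^5) gives running coefficients 1,-1,1,2,4,4,3,5,3,2,0,0,0,0,0,0,0 for degrees 0…16.
Multiplying by (1 + q^2 + q^6) gives running coefficients 1,-1,2,1,5,6,8,8,7,9,7,6,3,5,3,2,0 for degrees 0…16.
Finally multiplying by (1 - q^3 + q^5), the product of all factors after the first has coefficients 1,-1,2,0,6,5,6,5,2,6,5,7,2,5,6,6,1 for degrees 0…16.
[q^16] = 1·1 + 1·6 + 1·6 + 1·5 = 18.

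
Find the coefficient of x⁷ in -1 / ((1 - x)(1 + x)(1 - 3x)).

Partial fractions give a closed form: a_n = (1/4)·1^n + (-1/8)·(-1)^n + (-9/8)·3^n.
At n = 7: a_7 = -2460.

-2460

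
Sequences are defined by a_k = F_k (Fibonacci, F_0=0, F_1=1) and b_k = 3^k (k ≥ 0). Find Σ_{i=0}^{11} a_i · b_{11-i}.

The convolution is the x^11 coefficient of A(x)B(x).
Σ = 0·177147 + 1·59049 + 1·19683 + 2·6561 + 3·2187 + 5·729 + 8·243 + 13·81 + 21·27 + 34·9 + 55·3 + 89·1 = 106184.

106184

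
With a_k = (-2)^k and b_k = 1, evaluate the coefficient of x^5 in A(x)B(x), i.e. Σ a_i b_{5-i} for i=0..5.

-21

The convolution is the x^5 coefficient of A(x)B(x).
Σ = 1·1 − 2·1 + 4·1 − 8·1 + 16·1 − 32·1 = -21.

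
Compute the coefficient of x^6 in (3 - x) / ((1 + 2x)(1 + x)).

444

Partial fractions give a closed form: a_n = (7)·(-2)^n + (-4)·(-1)^n.
At n = 6: a_6 = 444.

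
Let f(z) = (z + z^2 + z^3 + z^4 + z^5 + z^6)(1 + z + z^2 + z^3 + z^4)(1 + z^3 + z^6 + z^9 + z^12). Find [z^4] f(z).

(z + z^2 + z^3 + z^4 + z^5 + z^6) has coefficients 0,1,1,1,1 for degrees 0…4.
(1 + z + z^2 + z^3 + z^4) has coefficients 1,1,1,1,1 for degrees 0…4.
Finally multiplying by (1 + z^3 + z^6 + z^9 + z^12), the product of all factors after the first has coefficients 1,1,1,2,2 for degrees 0…4.
[z^4] = 1·2 + 1·1 + 1·1 + 1·1 = 5.

5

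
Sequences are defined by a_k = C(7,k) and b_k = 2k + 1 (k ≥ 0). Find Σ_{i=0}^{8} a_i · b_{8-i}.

1280

This is [x^8] in the product of the two ordinary generating functions.
Σ = 1·17 + 7·15 + 21·13 + 35·11 + 35·9 + 21·7 + 7·5 + 1·3 + 0·1 = 1280.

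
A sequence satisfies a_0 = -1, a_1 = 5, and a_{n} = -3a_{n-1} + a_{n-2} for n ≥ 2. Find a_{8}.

The ordinary generating function has denominator 1 + 3x - x^2.
Iterating the recurrence: a_0,…,a_{8} = -1, 5, -16, 53, -175, 578, -1909, 6305, -20824.

-20824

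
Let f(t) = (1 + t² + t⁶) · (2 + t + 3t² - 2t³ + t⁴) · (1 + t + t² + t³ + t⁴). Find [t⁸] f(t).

9

(1 + t² + t⁶) has coefficients 1,0,1,0,0,0,1 for degrees 0…6.
(2 + t + 3t² - 2t³ + t⁴) has coefficients 2,1,3,-2,1,0,0,0,0 for degrees 0…8.
Finally multiplying by (1 + t + t² + t³ + t⁴), the product of all factors after the first has coefficients 2,3,6,4,5,3,2,-1,1 for degrees 0…8.
[t⁸] = 1·1 + 1·2 + 1·6 = 9.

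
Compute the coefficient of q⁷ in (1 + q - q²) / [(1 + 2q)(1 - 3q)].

The denominator gives the recurrence a_n = a_(n−1) + 6a_(n−2) for n ≥ 3; the numerator fixes a_0 = 1, a_1 = 2, a_2 = 7.
Iterating: 1, 2, 7, 19, 61, 175, 541, 1591, so a_7 = 1591.

1591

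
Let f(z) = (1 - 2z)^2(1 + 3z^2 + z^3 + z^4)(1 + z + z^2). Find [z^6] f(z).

13

(1 - 2z)^2 has coefficients 1,-4,4 for degrees 0…2.
(1 + 3z^2 + z^3 + z^4) has coefficients 1,0,3,1,1,0,0 for degrees 0…6.
Finally multiplying by (1 + z + z^2), the product of all factors after the first has coefficients 1,1,4,4,5,2,1 for degrees 0…6.
[z^6] = 1·1 − 4·2 + 4·5 = 13.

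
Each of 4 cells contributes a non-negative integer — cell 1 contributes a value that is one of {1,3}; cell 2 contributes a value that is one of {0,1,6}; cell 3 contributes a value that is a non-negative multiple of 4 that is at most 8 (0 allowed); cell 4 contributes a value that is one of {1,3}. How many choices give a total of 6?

2

The generating function for the choices is (z + z³)·(1 + z + z⁶)·(1 + z⁴ + z⁸)·(z + z³); the count is [z⁶].
(z + z³) has coefficients 0,1,0,1 for degrees 0…3.
(1 + z + z⁶) has coefficients 1,1,0,0,0,0,1 for degrees 0…6.
Multiplying by (1 + z⁴ + z⁸) gives running coefficients 1,1,0,0,1,1,1 for degrees 0…6.
Finally multiplying by (z + z³), the product of all factors after the first has coefficients 0,1,1,1,1,1,1 for degrees 0…6.
[z⁶] = 1·1 + 1·1 = 2.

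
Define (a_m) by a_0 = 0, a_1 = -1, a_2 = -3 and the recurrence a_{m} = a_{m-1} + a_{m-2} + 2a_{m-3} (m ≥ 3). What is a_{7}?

-73

The ordinary generating function has denominator 1 - q - q^2 - 2q^3.
Iterating the recurrence: a_0,…,a_{7} = 0, -1, -3, -4, -9, -19, -36, -73.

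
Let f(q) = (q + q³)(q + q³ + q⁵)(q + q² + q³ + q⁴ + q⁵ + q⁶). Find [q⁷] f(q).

(q + q³) has coefficients 0,1,0,1 for degrees 0…3.
(q + q³ + q⁵) has coefficients 0,1,0,1,0,1,0,0 for degrees 0…7.
Finally multiplying by (q + q² + q³ + q⁴ + q⁵ + q⁶), the product of all factors after the first has coefficients 0,0,1,1,2,2,3,3 for degrees 0…7.
[q⁷] = 1·3 + 1·2 = 5.

5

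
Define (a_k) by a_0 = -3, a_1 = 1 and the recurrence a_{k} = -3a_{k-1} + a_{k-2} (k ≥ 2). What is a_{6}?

-687

The ordinary generating function has denominator 1 + 3x - x^2.
Iterating the recurrence: a_0,…,a_{6} = -3, 1, -6, 19, -63, 208, -687.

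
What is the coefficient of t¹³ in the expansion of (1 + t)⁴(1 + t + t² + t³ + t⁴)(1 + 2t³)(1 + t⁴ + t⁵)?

53

(1 + t)⁴ has coefficients 1,4,6,4,1 for degrees 0…4.
(1 + t + t² + t³ + t⁴) has coefficients 1,1,1,1,1,0,0,0,0,0,0,0,0,0 for degrees 0…13.
Multiplying by (1 + 2t³) gives running coefficients 1,1,1,3,3,2,2,2,0,0,0,0,0,0 for degrees 0…13.
Finally multiplying by (1 + t⁴ + t⁵), the product of all factors after the first has coefficients 1,1,1,3,4,4,4,6,6,5,4,4,2,0 for degrees 0…13.
[t¹³] = 1·0 + 4·2 + 6·4 + 4·4 + 1·5 = 53.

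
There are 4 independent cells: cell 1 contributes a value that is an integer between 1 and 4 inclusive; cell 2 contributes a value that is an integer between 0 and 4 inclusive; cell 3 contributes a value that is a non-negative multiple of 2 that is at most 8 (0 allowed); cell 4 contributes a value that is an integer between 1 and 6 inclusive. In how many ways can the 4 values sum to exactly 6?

21

The generating function for the choices is (x + x^2 + x^3 + x^4)·(1 + x + x^2 + x^3 + x^4)·(1 + x^2 + x^4 + x^6 + x^8)·(x + x^2 + x^3 + x^4 + x^5 + x^6); the count is [x^6].
(x + x^2 + x^3 + x^4) has coefficients 0,1,1,1,1 for degrees 0…4.
(1 + x + x^2 + x^3 + x^4) has coefficients 1,1,1,1,1,0,0 for degrees 0…6.
Multiplying by (1 + x^2 + x^4 + x^6 + x^8) gives running coefficients 1,1,2,2,3,2,3 for degrees 0…6.
Finally multiplying by (x + x^2 + x^3 + x^4 + x^5 + x^6), the product of all factors after the first has coefficients 0,1,2,4,6,9,11 for degrees 0…6.
[x^6] = 1·9 + 1·6 + 1·4 + 1·2 = 21.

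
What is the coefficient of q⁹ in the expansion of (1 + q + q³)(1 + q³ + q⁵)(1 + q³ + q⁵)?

(1 + q + q³) has coefficients 1,1,0,1 for degrees 0…3.
(1 + q³ + q⁵) has coefficients 1,0,0,1,0,1,0,0,0,0 for degrees 0…9.
Finally multiplying by (1 + q³ + q⁵), the product of all factors after the first has coefficients 1,0,0,2,0,2,1,0,2,0 for degrees 0…9.
[q⁹] = 1·0 + 1·2 + 1·1 = 3.

3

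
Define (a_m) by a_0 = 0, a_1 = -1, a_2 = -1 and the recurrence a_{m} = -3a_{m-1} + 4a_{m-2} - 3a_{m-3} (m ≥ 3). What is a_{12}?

158531

The ordinary generating function has denominator 1 + 3q - 4q^2 + 3q^3.
Iterating the recurrence: a_0,…,a_{12} = 0, -1, -1, -1, 2, -7, 32, -130, 539, -2233, 9245, -38284, 158531.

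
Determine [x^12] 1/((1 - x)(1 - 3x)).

797161

The denominator gives the recurrence a_n = 4a_(n−1) − 3a_(n−2) for n ≥ 2; the numerator fixes a_0 = 1, a_1 = 4.
Iterating: 1, 4, 13, 40, 121, 364, 1093, 3280, 9841, 29524, 88573, 265720, 797161, so a_12 = 797161.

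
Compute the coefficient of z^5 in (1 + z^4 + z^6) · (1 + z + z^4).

(1 + z^4 + z^6) has coefficients 1,0,0,0,1,0 for degrees 0…5.
(1 + z + z^4) has coefficients 1,1,0,0,1,0 for degrees 0…5.
[z^5] = 1·0 + 1·1 = 1.

1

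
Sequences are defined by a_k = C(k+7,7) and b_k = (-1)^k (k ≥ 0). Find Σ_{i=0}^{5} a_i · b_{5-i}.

553

Write out a_i and b_{5-i} for i = 0,…,5 and sum the products.
Σ = 1·(-1) + 8·1 + 36·(-1) + 120·1 + 330·(-1) + 792·1 = 553.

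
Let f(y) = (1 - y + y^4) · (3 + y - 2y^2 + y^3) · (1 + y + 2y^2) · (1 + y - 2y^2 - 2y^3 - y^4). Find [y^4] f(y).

-12

(1 - y + y^4) has coefficients 1,-1,0,0,1 for degrees 0…4.
(3 + y - 2y^2 + y^3) has coefficients 3,1,-2,1,0 for degrees 0…4.
Multiplying by (1 + y + 2y^2) gives running coefficients 3,4,5,1,-3 for degrees 0…4.
Finally multiplying by (1 + y - 2y^2 - 2y^3 - y^4), the product of all factors after the first has coefficients 3,7,3,-8,-23 for degrees 0…4.
[y^4] = 1·(-23) − 1·(-8) + 1·3 = -12.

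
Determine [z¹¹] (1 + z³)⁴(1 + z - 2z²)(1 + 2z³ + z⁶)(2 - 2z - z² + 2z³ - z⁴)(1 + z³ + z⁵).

-288

(1 + z³)⁴ has coefficients 1,0,0,4,0,0,6,0,0,4,0,0 for degrees 0…11.
(1 + z - 2z²) has coefficients 1,1,-2,0,0,0,0,0,0,0,0,0 for degrees 0…11.
Multiplying by (1 + 2z³ + z⁶) gives running coefficients 1,1,-2,2,2,-4,1,1,-2,0,0,0 for degrees 0…11.
Multiplying by (2 - 2z - z² + 2z³ - z⁴) gives running coefficients 2,0,-7,9,3,-19,14,6,-17,9,3,-5 for degrees 0…11.
Finally multiplying by (1 + z³ + z⁵), the product of all factors after the first has coefficients 2,0,-7,11,3,-24,23,2,-27,26,-10,-8 for degrees 0…11.
[z¹¹] = 1·(-8) + 4·(-27) + 6·(-24) + 4·(-7) = -288.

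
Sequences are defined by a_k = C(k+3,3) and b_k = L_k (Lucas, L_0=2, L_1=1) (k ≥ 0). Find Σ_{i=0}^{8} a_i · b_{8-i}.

1734

The convolution is the t^8 coefficient of A(t)B(t).
Σ = 1·47 + 4·29 + 10·18 + 20·11 + 35·7 + 56·4 + 84·3 + 120·1 + 165·2 = 1734.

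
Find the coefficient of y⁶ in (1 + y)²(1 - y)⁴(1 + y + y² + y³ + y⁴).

(1 + y)² has coefficients 1,2,1 for degrees 0…2.
(1 - y)⁴ has coefficients 1,-4,6,-4,1,0,0 for degrees 0…6.
Finally multiplying by (1 + y + y² + y³ + y⁴), the product of all factors after the first has coefficients 1,-3,3,-1,0,-1,3 for degrees 0…6.
[y⁶] = 1·3 + 2·(-1) + 1·0 = 1.

1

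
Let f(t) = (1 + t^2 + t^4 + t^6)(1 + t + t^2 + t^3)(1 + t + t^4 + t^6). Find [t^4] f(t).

(1 + t^2 + t^4 + t^6) has coefficients 1,0,1,0,1 for degrees 0…4.
(1 + t + t^2 + t^3) has coefficients 1,1,1,1,0 for degrees 0…4.
Finally multiplying by (1 + t + t^4 + t^6), the product of all factors after the first has coefficients 1,2,2,2,2 for degrees 0…4.
[t^4] = 1·2 + 1·2 + 1·1 = 5.

5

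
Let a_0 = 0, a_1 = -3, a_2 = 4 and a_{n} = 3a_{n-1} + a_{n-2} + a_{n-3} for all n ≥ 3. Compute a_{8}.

The ordinary generating function has denominator 1 - 3q - q^2 - q^3.
Iterating the recurrence: a_0,…,a_{8} = 0, -3, 4, 9, 28, 97, 328, 1109, 3752.

3752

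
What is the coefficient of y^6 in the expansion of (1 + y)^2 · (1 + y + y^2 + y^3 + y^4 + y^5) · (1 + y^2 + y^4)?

(1 + y)^2 has coefficients 1,2,1 for degrees 0…2.
(1 + y + y^2 + y^3 + y^4 + y^5) has coefficients 1,1,1,1,1,1,0 for degrees 0…6.
Finally multiplying by (1 + y^2 + y^4), the product of all factors after the first has coefficients 1,1,2,2,3,3,2 for degrees 0…6.
[y^6] = 1·2 + 2·3 + 1·3 = 11.

11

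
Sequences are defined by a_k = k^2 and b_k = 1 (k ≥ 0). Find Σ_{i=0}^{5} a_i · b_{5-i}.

55

Write out a_i and b_{5-i} for i = 0,…,5 and sum the products.
Σ = 0·1 + 1·1 + 4·1 + 9·1 + 16·1 + 25·1 = 55.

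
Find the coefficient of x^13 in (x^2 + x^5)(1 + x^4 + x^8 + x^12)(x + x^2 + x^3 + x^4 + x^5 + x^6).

2

(x^2 + x^5) has coefficients 0,0,1,0,0,1 for degrees 0…5.
(1 + x^4 + x^8 + x^12) has coefficients 1,0,0,0,1,0,0,0,1,0,0,0,1,0 for degrees 0…13.
Finally multiplying by (x + x^2 + x^3 + x^4 + x^5 + x^6), the product of all factors after the first has coefficients 0,1,1,1,1,2,2,1,1,2,2,1,1,2 for degrees 0…13.
[x^13] = 1·1 + 1·1 = 2.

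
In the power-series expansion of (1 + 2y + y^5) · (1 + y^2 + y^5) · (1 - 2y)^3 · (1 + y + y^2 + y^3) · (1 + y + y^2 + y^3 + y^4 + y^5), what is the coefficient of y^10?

(1 + 2y + y^5) has coefficients 1,2,0,0,0,1 for degrees 0…5.
(1 + y^2 + y^5) has coefficients 1,0,1,0,0,1,0,0,0,0,0 for degrees 0…10.
Multiplying by (1 - 2y)^3 gives running coefficients 1,-6,13,-14,12,-7,-6,12,-8,0,0 for degrees 0…10.
Multiplying by (1 + y + y^2 + y^3) gives running coefficients 1,-5,8,-6,5,4,-15,11,-9,-2,4 for degrees 0…10.
Finally multiplying by (1 + y + y^2 + y^3 + y^4 + y^5), the product of all factors after the first has coefficients 1,-4,4,-2,3,7,-9,7,-10,-6,-7 for degrees 0…10.
[y^10] = 1·(-7) + 2·(-6) + 1·7 = -12.

-12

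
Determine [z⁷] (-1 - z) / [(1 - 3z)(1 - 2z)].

-8364

Partial fractions give a closed form: a_n = (-4)·3^n + (3)·2^n.
At n = 7: a_7 = -8364.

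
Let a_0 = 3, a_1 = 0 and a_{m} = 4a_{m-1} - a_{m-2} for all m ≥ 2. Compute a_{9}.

The ordinary generating function has denominator 1 - 4t + t^2.
Iterating the recurrence: a_0,…,a_{9} = 3, 0, -3, -12, -45, -168, -627, -2340, -8733, -32592.

-32592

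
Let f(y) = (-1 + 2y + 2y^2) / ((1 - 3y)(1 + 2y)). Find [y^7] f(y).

The denominator gives the recurrence a_n = a_(n−1) + 6a_(n−2) for n ≥ 3; the numerator fixes a_0 = -1, a_1 = 1, a_2 = -3.
Iterating: -1, 1, -3, 3, -15, 3, -87, -69, so a_7 = -69.

-69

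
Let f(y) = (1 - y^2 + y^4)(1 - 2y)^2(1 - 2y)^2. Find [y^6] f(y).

(1 - y^2 + y^4) has coefficients 1,0,-1,0,1 for degrees 0…4.
(1 - 2y)^2 has coefficients 1,-4,4,0,0,0,0 for degrees 0…6.
Finally multiplying by (1 - 2y)^2, the product of all factors after the first has coefficients 1,-8,24,-32,16,0,0 for degrees 0…6.
[y^6] = 1·0 − 1·16 + 1·24 = 8.

8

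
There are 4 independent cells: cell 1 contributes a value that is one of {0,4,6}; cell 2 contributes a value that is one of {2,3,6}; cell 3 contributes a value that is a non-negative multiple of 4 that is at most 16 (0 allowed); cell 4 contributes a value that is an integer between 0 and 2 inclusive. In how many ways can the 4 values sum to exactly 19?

The generating function for the choices is (1 + y^4 + y^6)·(y^2 + y^3 + y^6)·(1 + y^4 + y^8 + y^12 + y^16)·(1 + y + y^2); the count is [y^19].
(1 + y^4 + y^6) has coefficients 1,0,0,0,1,0,1 for degrees 0…6.
(y^2 + y^3 + y^6) has coefficients 0,0,1,1,0,0,1,0,0,0,0,0,0,0,0,0,0,0,0,0 for degrees 0…19.
Multiplying by (1 + y^4 + y^8 + y^12 + y^16) gives running coefficients 0,0,1,1,0,0,2,1,0,0,2,1,0,0,2,1,0,0,2,1 for degrees 0…19.
Finally multiplying by (1 + y + y^2), the product of all factors after the first has coefficients 0,0,1,2,2,1,2,3,3,1,2,3,3,1,2,3,3,1,2,3 for degrees 0…19.
[y^19] = 1·3 + 1·3 + 1·1 = 7.

7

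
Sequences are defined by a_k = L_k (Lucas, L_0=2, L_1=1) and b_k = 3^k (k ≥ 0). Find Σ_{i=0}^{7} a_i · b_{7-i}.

Write out a_i and b_{7-i} for i = 0,…,7 and sum the products.
Σ = 2·2187 + 1·729 + 3·243 + 4·81 + 7·27 + 11·9 + 18·3 + 29·1 = 6527.

6527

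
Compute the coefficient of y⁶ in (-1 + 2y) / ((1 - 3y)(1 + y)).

-183

Partial fractions give a closed form: a_n = (-1/4)·3^n + (-3/4)·(-1)^n.
At n = 6: a_6 = -183.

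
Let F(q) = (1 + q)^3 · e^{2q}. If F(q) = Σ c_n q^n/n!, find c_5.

992

The EGF product rule gives c_5 = Σ_{k_1+k_2=5} C(5; k_1,k_2) · ∏ g_i(k_i), where (1+q)^3 gives the falling factorial (3)_k; e^{2q} gives (2)^k.
g_1(k) for k = 0…5: 1, 3, 6, 6, 0, 0.
g_2(k) for k = 0…5: 1, 2, 4, 8, 16, 32.
c_5 = Σ_k C(5,k)·g_1(k)·g_2(5−k) = 1·1·32 + 5·3·16 + 10·6·8 + 10·6·4 = 32 + 240 + 480 + 240 = 992.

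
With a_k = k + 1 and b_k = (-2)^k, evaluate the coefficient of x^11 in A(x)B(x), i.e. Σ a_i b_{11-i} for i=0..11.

This is [x^11] in the product of the two ordinary generating functions.
Σ = 1·(-2048) + 2·1024 + 3·(-512) + 4·256 + 5·(-128) + 6·64 + 7·(-32) + 8·16 + 9·(-8) + 10·4 + 11·(-2) + 12·1 = -906.

-906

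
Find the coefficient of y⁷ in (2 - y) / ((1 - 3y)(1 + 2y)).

The denominator gives the recurrence a_n = a_(n−1) + 6a_(n−2) for n ≥ 2; the numerator fixes a_0 = 2, a_1 = 1.
Iterating: 2, 1, 13, 19, 97, 211, 793, 2059, so a_7 = 2059.

2059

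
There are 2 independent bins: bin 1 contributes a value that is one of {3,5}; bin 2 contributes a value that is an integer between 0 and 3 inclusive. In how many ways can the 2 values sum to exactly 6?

2

The generating function for the choices is (x³ + x⁵)·(1 + x + x² + x³); the count is [x⁶].
(x³ + x⁵) has coefficients 0,0,0,1,0,1 for degrees 0…5.
(1 + x + x² + x³) has coefficients 1,1,1,1,0,0,0 for degrees 0…6.
[x⁶] = 1·1 + 1·1 = 2.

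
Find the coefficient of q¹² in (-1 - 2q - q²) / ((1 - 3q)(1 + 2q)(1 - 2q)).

The denominator gives the recurrence a_n = 3a_(n−1) + 4a_(n−2) − 12a_(n−3) for n ≥ 3; the numerator fixes a_0 = -1, a_1 = -5, a_2 = -20.
Iterating: -1, -5, -20, -68, -224, -704, -2192, -6704, -20432, -61808, -186704, -562160, -1691600, so a_12 = -1691600.

-1691600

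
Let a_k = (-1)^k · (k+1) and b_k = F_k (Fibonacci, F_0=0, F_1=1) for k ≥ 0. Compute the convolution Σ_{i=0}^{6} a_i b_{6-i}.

Write out a_i and b_{6-i} for i = 0,…,6 and sum the products.
Σ = 1·8 − 2·5 + 3·3 − 4·2 + 5·1 − 6·1 + 7·0 = -2.

-2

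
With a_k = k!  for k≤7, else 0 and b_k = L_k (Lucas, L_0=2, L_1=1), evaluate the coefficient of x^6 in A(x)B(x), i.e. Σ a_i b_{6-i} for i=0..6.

The convolution is the x^6 coefficient of A(x)B(x).
Σ = 1·18 + 1·11 + 2·7 + 6·4 + 24·3 + 120·1 + 720·2 = 1699.

1699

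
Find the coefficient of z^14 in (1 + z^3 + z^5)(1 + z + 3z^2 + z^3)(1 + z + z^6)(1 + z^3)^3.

(1 + z^3 + z^5) has coefficients 1,0,0,1,0,1 for degrees 0…5.
(1 + z + 3z^2 + z^3) has coefficients 1,1,3,1,0,0,0,0,0,0,0,0,0,0,0 for degrees 0…14.
Multiplying by (1 + z + z^6) gives running coefficients 1,2,4,4,1,0,1,1,3,1,0,0,0,0,0 for degrees 0…14.
Finally multiplying by (1 + z^3)^3, the product of all factors after the first has coefficients 1,2,4,7,7,12,16,10,15,17,8,13,10,4,9 for degrees 0…14.
[z^14] = 1·9 + 1·13 + 1·17 = 39.

39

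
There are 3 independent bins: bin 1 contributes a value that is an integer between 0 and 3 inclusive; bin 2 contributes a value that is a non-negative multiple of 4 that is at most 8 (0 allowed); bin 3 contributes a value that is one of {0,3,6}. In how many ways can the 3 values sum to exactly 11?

The generating function for the choices is (1 + z + z² + z³)·(1 + z⁴ + z⁸)·(1 + z³ + z⁶); the count is [z¹¹].
(1 + z + z² + z³) has coefficients 1,1,1,1 for degrees 0…3.
(1 + z⁴ + z⁸) has coefficients 1,0,0,0,1,0,0,0,1,0,0,0 for degrees 0…11.
Finally multiplying by (1 + z³ + z⁶), the product of all factors after the first has coefficients 1,0,0,1,1,0,1,1,1,0,1,1 for degrees 0…11.
[z¹¹] = 1·1 + 1·1 + 1·0 + 1·1 = 3.

3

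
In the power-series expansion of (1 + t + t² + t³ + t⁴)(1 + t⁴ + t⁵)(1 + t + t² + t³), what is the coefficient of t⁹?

(1 + t + t² + t³ + t⁴) has coefficients 1,1,1,1,1 for degrees 0…4.
(1 + t⁴ + t⁵) has coefficients 1,0,0,0,1,1,0,0,0,0 for degrees 0…9.
Finally multiplying by (1 + t + t² + t³), the product of all factors after the first has coefficients 1,1,1,1,1,2,2,2,1,0 for degrees 0…9.
[t⁹] = 1·0 + 1·1 + 1·2 + 1·2 + 1·2 = 7.

7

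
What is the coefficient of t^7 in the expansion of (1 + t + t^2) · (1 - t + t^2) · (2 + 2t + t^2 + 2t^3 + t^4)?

(1 + t + t^2) has coefficients 1,1,1 for degrees 0…2.
(1 - t + t^2) has coefficients 1,-1,1,0,0,0,0,0 for degrees 0…7.
Finally multiplying by (2 + 2t + t^2 + 2t^3 + t^4), the product of all factors after the first has coefficients 2,0,1,3,0,1,1,0 for degrees 0…7.
[t^7] = 1·0 + 1·1 + 1·1 = 2.

2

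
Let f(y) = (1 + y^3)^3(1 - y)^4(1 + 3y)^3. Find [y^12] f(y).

(1 + y^3)^3 has coefficients 1,0,0,3,0,0,3,0,0,1 for degrees 0…9.
(1 - y)^4 has coefficients 1,-4,6,-4,1,0,0,0,0,0,0,0,0 for degrees 0…12.
Finally multiplying by (1 + 3y)^3, the product of all factors after the first has coefficients 1,5,-3,-31,19,63,-81,27,0,0,0,0,0 for degrees 0…12.
[y^12] = 1·0 + 3·0 + 3·(-81) + 1·(-31) = -274.

-274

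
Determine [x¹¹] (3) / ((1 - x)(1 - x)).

The denominator gives the recurrence a_n = 2a_(n−1) − a_(n−2) for n ≥ 2; the numerator fixes a_0 = 3, a_1 = 6.
Iterating: 3, 6, 9, 12, 15, 18, 21, 24, 27, 30, 33, 36, so a_11 = 36.

36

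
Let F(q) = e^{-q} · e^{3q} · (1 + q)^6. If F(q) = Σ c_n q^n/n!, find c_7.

261536

The EGF product rule gives c_7 = Σ_{k_1+k_2+k_3=7} C(7; k_1,k_2,k_3) · ∏ g_i(k_i), where e^{-q} gives (-1)^k; e^{3q} gives (3)^k; (1+q)^6 gives the falling factorial (6)_k.
g_1(k) for k = 0…7: 1, -1, 1, -1, 1, -1, 1, -1.
g_2(k) for k = 0…7: 1, 3, 9, 27, 81, 243, 729, 2187.
g_3(k) for k = 0…7: 1, 6, 30, 120, 360, 720, 720, 0.
First combine the last two factors: h(k) = Σ_j C(k,j)·g_2(j)·g_3(k−j) for k = 0…7: 1, 9, 75, 579, 4149, 27693, 173007, 1017495.
c_7 = Σ_k C(7,k)·g_1(k)·h(7−k) = 1·1·1017495 + 7·(-1)·173007 + 21·1·27693 + 35·(-1)·4149 + 35·1·579 + 21·(-1)·75 + 7·1·9 + 1·(-1)·1 = 1017495 − 1211049 + 581553 − 145215 + 20265 − 1575 + 63 − 1 = 261536.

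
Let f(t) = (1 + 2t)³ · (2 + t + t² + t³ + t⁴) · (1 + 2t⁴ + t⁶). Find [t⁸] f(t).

(1 + 2t)³ has coefficients 1,6,12,8 for degrees 0…3.
(2 + t + t² + t³ + t⁴) has coefficients 2,1,1,1,1,0,0,0,0 for degrees 0…8.
Finally multiplying by (1 + 2t⁴ + t⁶), the product of all factors after the first has coefficients 2,1,1,1,5,2,4,3,3 for degrees 0…8.
[t⁸] = 1·3 + 6·3 + 12·4 + 8·2 = 85.

85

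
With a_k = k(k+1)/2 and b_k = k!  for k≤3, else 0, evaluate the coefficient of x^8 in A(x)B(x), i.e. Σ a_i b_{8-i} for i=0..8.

This is [x^8] in the product of the two ordinary generating functions.
Σ = 0·0 + 1·0 + 3·0 + 6·0 + 10·0 + 15·6 + 21·2 + 28·1 + 36·1 = 196.

196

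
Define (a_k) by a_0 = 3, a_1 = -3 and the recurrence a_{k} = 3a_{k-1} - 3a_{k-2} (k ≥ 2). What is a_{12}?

The ordinary generating function has denominator 1 - 3y + 3y^2.
Iterating the recurrence: a_0,…,a_{12} = 3, -3, -18, -45, -81, -108, -81, 81, 486, 1215, 2187, 2916, 2187.

2187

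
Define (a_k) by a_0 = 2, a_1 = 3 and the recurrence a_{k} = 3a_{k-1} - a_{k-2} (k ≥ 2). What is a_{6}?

322

The ordinary generating function has denominator 1 - 3z + z^2.
Iterating the recurrence: a_0,…,a_{6} = 2, 3, 7, 18, 47, 123, 322.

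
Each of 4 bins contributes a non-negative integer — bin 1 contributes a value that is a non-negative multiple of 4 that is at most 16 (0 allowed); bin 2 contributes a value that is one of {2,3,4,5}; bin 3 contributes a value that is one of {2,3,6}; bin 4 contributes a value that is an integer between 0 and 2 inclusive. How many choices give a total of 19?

9

The generating function for the choices is (1 + q^4 + q^8 + q^12 + q^16)·(q^2 + q^3 + q^4 + q^5)·(q^2 + q^3 + q^6)·(1 + q + q^2); the count is [q^19].
(1 + q^4 + q^8 + q^12 + q^16) has coefficients 1,0,0,0,1,0,0,0,1,0,0,0,1,0,0,0,1 for degrees 0…16.
(q^2 + q^3 + q^4 + q^5) has coefficients 0,0,1,1,1,1,0,0,0,0,0,0,0,0,0,0,0,0,0,0 for degrees 0…19.
Multiplying by (q^2 + q^3 + q^6) gives running coefficients 0,0,0,0,1,2,2,2,2,1,1,1,0,0,0,0,0,0,0,0 for degrees 0…19.
Finally multiplying by (1 + q + q^2), the product of all factors after the first has coefficients 0,0,0,0,1,3,5,6,6,5,4,3,2,1,0,0,0,0,0,0 for degrees 0…19.
[q^19] = 1·0 + 1·0 + 1·3 + 1·6 + 1·0 = 9.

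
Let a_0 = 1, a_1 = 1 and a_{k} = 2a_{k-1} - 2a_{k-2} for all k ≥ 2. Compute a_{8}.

16

The ordinary generating function has denominator 1 - 2y + 2y^2.
Iterating the recurrence: a_0,…,a_{8} = 1, 1, 0, -2, -4, -4, 0, 8, 16.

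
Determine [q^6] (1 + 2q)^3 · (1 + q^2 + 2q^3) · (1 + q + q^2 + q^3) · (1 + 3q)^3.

3418

(1 + 2q)^3 has coefficients 1,6,12,8 for degrees 0…3.
(1 + q^2 + 2q^3) has coefficients 1,0,1,2,0,0,0 for degrees 0…6.
Multiplying by (1 + q + q^2 + q^3) gives running coefficients 1,1,2,4,3,3,2 for degrees 0…6.
Finally multiplying by (1 + 3q)^3, the product of all factors after the first has coefficients 1,10,38,76,120,192,218 for degrees 0…6.
[q^6] = 1·218 + 6·192 + 12·120 + 8·76 = 3418.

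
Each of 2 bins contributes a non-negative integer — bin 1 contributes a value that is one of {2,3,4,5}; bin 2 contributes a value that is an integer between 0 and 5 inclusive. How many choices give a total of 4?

The generating function for the choices is (y^2 + y^3 + y^4 + y^5)·(1 + y + y^2 + y^3 + y^4 + y^5); the count is [y^4].
(y^2 + y^3 + y^4 + y^5) has coefficients 0,0,1,1,1 for degrees 0…4.
(1 + y + y^2 + y^3 + y^4 + y^5) has coefficients 1,1,1,1,1 for degrees 0…4.
[y^4] = 1·1 + 1·1 + 1·1 = 3.

3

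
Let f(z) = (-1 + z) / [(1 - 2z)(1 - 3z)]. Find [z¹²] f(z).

-1058786

Partial fractions give a closed form: a_n = (1)·2^n + (-2)·3^n.
At n = 12: a_12 = -1058786.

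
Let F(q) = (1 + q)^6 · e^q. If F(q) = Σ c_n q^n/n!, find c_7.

37633

The EGF product rule gives c_7 = Σ_{k_1+k_2=7} C(7; k_1,k_2) · ∏ g_i(k_i), where (1+q)^6 gives the falling factorial (6)_k; e^q gives (1)^k.
g_1(k) for k = 0…7: 1, 6, 30, 120, 360, 720, 720, 0.
g_2(k) for k = 0…7: 1, 1, 1, 1, 1, 1, 1, 1.
c_7 = Σ_k C(7,k)·g_1(k)·g_2(7−k) = 1·1·1 + 7·6·1 + 21·30·1 + 35·120·1 + 35·360·1 + 21·720·1 + 7·720·1 = 1 + 42 + 630 + 4200 + 12600 + 15120 + 5040 = 37633.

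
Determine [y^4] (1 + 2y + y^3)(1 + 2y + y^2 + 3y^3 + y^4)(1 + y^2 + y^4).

(1 + 2y + y^3) has coefficients 1,2,0,1 for degrees 0…3.
(1 + 2y + y^2 + 3y^3 + y^4) has coefficients 1,2,1,3,1 for degrees 0…4.
Finally multiplying by (1 + y^2 + y^4), the product of all factors after the first has coefficients 1,2,2,5,3 for degrees 0…4.
[y^4] = 1·3 + 2·5 + 1·2 = 15.

15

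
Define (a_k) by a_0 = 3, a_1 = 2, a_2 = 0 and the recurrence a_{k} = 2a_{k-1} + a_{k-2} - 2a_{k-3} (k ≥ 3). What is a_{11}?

-2044

The ordinary generating function has denominator 1 - 2y - y^2 + 2y^3.
Iterating the recurrence: a_0,…,a_{11} = 3, 2, 0, -4, -12, -28, -60, -124, -252, -508, -1020, -2044.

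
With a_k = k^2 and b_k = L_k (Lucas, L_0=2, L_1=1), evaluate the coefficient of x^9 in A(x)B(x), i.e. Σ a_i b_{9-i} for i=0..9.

1193

The convolution is the x^9 coefficient of A(x)B(x).
Σ = 0·76 + 1·47 + 4·29 + 9·18 + 16·11 + 25·7 + 36·4 + 49·3 + 64·1 + 81·2 = 1193.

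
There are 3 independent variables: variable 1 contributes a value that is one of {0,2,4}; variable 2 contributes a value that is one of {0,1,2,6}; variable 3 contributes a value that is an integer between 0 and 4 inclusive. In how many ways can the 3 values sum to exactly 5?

7

The generating function for the choices is (1 + q^2 + q^4)·(1 + q + q^2 + q^6)·(1 + q + q^2 + q^3 + q^4); the count is [q^5].
(1 + q^2 + q^4) has coefficients 1,0,1,0,1 for degrees 0…4.
(1 + q + q^2 + q^6) has coefficients 1,1,1,0,0,0 for degrees 0…5.
Finally multiplying by (1 + q + q^2 + q^3 + q^4), the product of all factors after the first has coefficients 1,2,3,3,3,2 for degrees 0…5.
[q^5] = 1·2 + 1·3 + 1·2 = 7.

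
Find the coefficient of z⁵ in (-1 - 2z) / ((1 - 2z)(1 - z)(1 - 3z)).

-1568

Partial fractions give a closed form: a_n = (8)·2^n + (-3/2)·1^n + (-15/2)·3^n.
At n = 5: a_5 = -1568.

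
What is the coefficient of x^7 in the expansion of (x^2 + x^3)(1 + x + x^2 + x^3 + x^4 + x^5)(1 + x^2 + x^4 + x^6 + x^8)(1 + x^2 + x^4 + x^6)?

12

(x^2 + x^3) has coefficients 0,0,1,1 for degrees 0…3.
(1 + x + x^2 + x^3 + x^4 + x^5) has coefficients 1,1,1,1,1,1,0,0 for degrees 0…7.
Multiplying by (1 + x^2 + x^4 + x^6 + x^8) gives running coefficients 1,1,2,2,3,3,3,3 for degrees 0…7.
Finally multiplying by (1 + x^2 + x^4 + x^6), the product of all factors after the first has coefficients 1,1,3,3,6,6,9,9 for degrees 0…7.
[x^7] = 1·6 + 1·6 = 12.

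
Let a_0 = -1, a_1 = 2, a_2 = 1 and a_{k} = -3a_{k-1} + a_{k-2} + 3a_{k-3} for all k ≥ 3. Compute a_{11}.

The ordinary generating function has denominator 1 + 3y - y^2 - 3y^3.
Iterating the recurrence: a_0,…,a_{11} = -1, 2, 1, -4, 19, -58, 181, -544, 1639, -4918, 14761, -44284.

-44284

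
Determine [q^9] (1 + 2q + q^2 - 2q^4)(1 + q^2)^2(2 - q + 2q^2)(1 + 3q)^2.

(1 + 2q + q^2 - 2q^4) has coefficients 1,2,1,0,-2 for degrees 0…4.
(1 + q^2)^2 has coefficients 1,0,2,0,1,0,0,0,0,0 for degrees 0…9.
Multiplying by (2 - q + 2q^2) gives running coefficients 2,-1,6,-2,6,-1,2,0,0,0 for degrees 0…9.
Finally multiplying by (1 + 3q)^2, the product of all factors after the first has coefficients 2,11,18,25,48,17,50,3,18,0 for degrees 0…9.
[q^9] = 1·0 + 2·18 + 1·3 − 2·17 = 5.

5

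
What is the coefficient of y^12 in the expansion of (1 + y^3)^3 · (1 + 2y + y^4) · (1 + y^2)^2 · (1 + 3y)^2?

148

(1 + y^3)^3 has coefficients 1,0,0,3,0,0,3,0,0,1 for degrees 0…9.
(1 + 2y + y^4) has coefficients 1,2,0,0,1,0,0,0,0,0,0,0,0 for degrees 0…12.
Multiplying by (1 + y^2)^2 gives running coefficients 1,2,2,4,2,2,2,0,1,0,0,0,0 for degrees 0…12.
Finally multiplying by (1 + 3y)^2, the product of all factors after the first has coefficients 1,8,23,34,44,50,32,30,19,6,9,0,0 for degrees 0…12.
[y^12] = 1·0 + 3·6 + 3·32 + 1·34 = 148.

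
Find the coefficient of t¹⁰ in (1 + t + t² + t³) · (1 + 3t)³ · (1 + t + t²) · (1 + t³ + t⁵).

(1 + t + t² + t³) has coefficients 1,1,1,1 for degrees 0…3.
(1 + 3t)³ has coefficients 1,9,27,27,0,0,0,0,0,0,0 for degrees 0…10.
Multiplying by (1 + t + t²) gives running coefficients 1,10,37,63,54,27,0,0,0,0,0 for degrees 0…10.
Finally multiplying by (1 + t³ + t⁵), the product of all factors after the first has coefficients 1,10,37,64,64,65,73,91,90,54,27 for degrees 0…10.
[t¹⁰] = 1·27 + 1·54 + 1·90 + 1·91 = 262.

262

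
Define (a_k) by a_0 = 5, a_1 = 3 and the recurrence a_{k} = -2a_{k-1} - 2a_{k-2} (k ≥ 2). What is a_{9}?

48

The ordinary generating function has denominator 1 + 2z + 2z^2.
Iterating the recurrence: a_0,…,a_{9} = 5, 3, -16, 26, -20, -12, 64, -104, 80, 48.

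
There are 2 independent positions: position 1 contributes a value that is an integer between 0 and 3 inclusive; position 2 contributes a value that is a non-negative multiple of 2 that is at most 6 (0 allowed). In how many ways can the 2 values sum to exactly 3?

2

The generating function for the choices is (1 + t + t² + t³)·(1 + t² + t⁴ + t⁶); the count is [t³].
(1 + t + t² + t³) has coefficients 1,1,1,1 for degrees 0…3.
(1 + t² + t⁴ + t⁶) has coefficients 1,0,1,0 for degrees 0…3.
[t³] = 1·0 + 1·1 + 1·0 + 1·1 = 2.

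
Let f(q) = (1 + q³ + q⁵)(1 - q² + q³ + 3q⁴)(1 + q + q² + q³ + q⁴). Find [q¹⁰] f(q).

7

(1 + q³ + q⁵) has coefficients 1,0,0,1,0,1 for degrees 0…5.
(1 - q² + q³ + 3q⁴) has coefficients 1,0,-1,1,3,0,0,0,0,0,0 for degrees 0…10.
Finally multiplying by (1 + q + q² + q³ + q⁴), the product of all factors after the first has coefficients 1,1,0,1,4,3,3,4,3,0,0 for degrees 0…10.
[q¹⁰] = 1·0 + 1·4 + 1·3 = 7.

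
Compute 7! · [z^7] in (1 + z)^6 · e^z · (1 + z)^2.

The EGF product rule gives c_7 = Σ_{k_1+k_2+k_3=7} C(7; k_1,k_2,k_3) · ∏ g_i(k_i), where (1+z)^6 gives the falling factorial (6)_k; e^z gives (1)^k; (1+z)^2 gives the falling factorial (2)_k.
g_1(k) for k = 0…7: 1, 6, 30, 120, 360, 720, 720, 0.
g_2(k) for k = 0…7: 1, 1, 1, 1, 1, 1, 1, 1.
g_3(k) for k = 0…7: 1, 2, 2, 0, 0, 0, 0, 0.
First combine the last two factors: h(k) = Σ_j C(k,j)·g_2(j)·g_3(k−j) for k = 0…7: 1, 3, 7, 13, 21, 31, 43, 57.
c_7 = Σ_k C(7,k)·g_1(k)·h(7−k) = 1·1·57 + 7·6·43 + 21·30·31 + 35·120·21 + 35·360·13 + 21·720·7 + 7·720·3 = 57 + 1806 + 19530 + 88200 + 163800 + 105840 + 15120 = 394353.

394353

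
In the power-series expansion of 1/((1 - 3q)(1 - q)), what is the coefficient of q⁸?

Partial fractions give a closed form: a_n = (3/2)·3^n + (-1/2)·1^n.
At n = 8: a_8 = 9841.

9841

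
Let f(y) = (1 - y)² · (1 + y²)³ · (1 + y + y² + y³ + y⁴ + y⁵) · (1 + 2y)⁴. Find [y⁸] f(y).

-51

(1 - y)² has coefficients 1,-2,1 for degrees 0…2.
(1 + y²)³ has coefficients 1,0,3,0,3,0,1,0,0 for degrees 0…8.
Multiplying by (1 + y + y² + y³ + y⁴ + y⁵) gives running coefficients 1,1,4,4,7,7,7,7,4 for degrees 0…8.
Finally multiplying by (1 + 2y)⁴, the product of all factors after the first has coefficients 1,9,36,92,183,303,423,519,564 for degrees 0…8.
[y⁸] = 1·564 − 2·519 + 1·423 = -51.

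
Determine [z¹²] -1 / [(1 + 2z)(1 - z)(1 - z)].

The denominator gives the recurrence a_n = 3a_(n−2) − 2a_(n−3) for n ≥ 3; the numerator fixes a_0 = -1, a_1 = 0, a_2 = -3.
Iterating: -1, 0, -3, 2, -9, 12, -31, 54, -117, 224, -459, 906, -1825, so a_12 = -1825.

-1825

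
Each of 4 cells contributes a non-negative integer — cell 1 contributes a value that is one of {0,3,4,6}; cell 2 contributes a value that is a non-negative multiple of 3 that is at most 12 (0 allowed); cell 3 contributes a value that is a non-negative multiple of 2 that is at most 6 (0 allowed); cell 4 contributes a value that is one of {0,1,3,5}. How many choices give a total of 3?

The generating function for the choices is (1 + z^3 + z^4 + z^6)·(1 + z^3 + z^6 + z^9 + z^12)·(1 + z^2 + z^4 + z^6)·(1 + z + z^3 + z^5); the count is [z^3].
(1 + z^3 + z^4 + z^6) has coefficients 1,0,0,1 for degrees 0…3.
(1 + z^3 + z^6 + z^9 + z^12) has coefficients 1,0,0,1 for degrees 0…3.
Multiplying by (1 + z^2 + z^4 + z^6) gives running coefficients 1,0,1,1 for degrees 0…3.
Finally multiplying by (1 + z + z^3 + z^5), the product of all factors after the first has coefficients 1,1,1,3 for degrees 0…3.
[z^3] = 1·3 + 1·1 = 4.

4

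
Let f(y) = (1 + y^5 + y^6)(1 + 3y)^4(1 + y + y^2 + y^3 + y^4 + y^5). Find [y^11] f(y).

511

(1 + y^5 + y^6) has coefficients 1,0,0,0,0,1,1 for degrees 0…6.
(1 + 3y)^4 has coefficients 1,12,54,108,81,0,0,0,0,0,0,0 for degrees 0…11.
Finally multiplying by (1 + y + y^2 + y^3 + y^4 + y^5), the product of all factors after the first has coefficients 1,13,67,175,256,256,255,243,189,81,0,0 for degrees 0…11.
[y^11] = 1·0 + 1·255 + 1·256 = 511.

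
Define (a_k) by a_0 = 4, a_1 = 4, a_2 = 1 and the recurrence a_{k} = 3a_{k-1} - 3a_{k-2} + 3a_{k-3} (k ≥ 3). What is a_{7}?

The ordinary generating function has denominator 1 - 3t + 3t^2 - 3t^3.
Iterating the recurrence: a_0,…,a_{7} = 4, 4, 1, 3, 18, 48, 99, 207.

207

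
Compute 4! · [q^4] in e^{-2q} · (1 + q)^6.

The EGF product rule gives c_4 = Σ_{k_1+k_2=4} C(4; k_1,k_2) · ∏ g_i(k_i), where e^{-2q} gives (-2)^k; (1+q)^6 gives the falling factorial (6)_k.
g_1(k) for k = 0…4: 1, -2, 4, -8, 16.
g_2(k) for k = 0…4: 1, 6, 30, 120, 360.
c_4 = Σ_k C(4,k)·g_1(k)·g_2(4−k) = 1·1·360 + 4·(-2)·120 + 6·4·30 + 4·(-8)·6 + 1·16·1 = 360 − 960 + 720 − 192 + 16 = -56.

-56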